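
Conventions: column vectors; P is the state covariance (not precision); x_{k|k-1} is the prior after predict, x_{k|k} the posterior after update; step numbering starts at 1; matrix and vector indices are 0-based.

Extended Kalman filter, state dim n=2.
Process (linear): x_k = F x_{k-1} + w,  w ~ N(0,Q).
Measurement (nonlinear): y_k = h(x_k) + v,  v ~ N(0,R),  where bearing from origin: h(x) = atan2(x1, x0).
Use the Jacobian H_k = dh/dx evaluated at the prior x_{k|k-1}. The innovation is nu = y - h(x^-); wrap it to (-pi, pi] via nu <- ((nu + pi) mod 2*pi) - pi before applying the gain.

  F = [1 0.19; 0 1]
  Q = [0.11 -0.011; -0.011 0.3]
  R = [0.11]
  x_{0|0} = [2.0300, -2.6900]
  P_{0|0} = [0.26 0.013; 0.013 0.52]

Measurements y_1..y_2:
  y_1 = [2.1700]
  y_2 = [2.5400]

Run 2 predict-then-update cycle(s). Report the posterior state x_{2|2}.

step 1: x^-=[1.5189, -2.6900]  P^-=[0.3937 0.1008; 0.1008 0.8200]  H_jac=[0.2819 0.1592]  S=[0.1711]  K=[0.7424; 0.9288]  nu=[-3.0564]  x^+=[-0.7501, -5.5289]  P^+=[0.2994 -0.0172; -0.0172 0.6724]
step 2: x^-=[-1.8006, -5.5289]  P^-=[0.4272 0.0996; 0.0996 0.9724]  H_jac=[0.1635 -0.0533]  S=[0.1224]  K=[0.5271; -0.2899]  nu=[-1.8575]  x^+=[-2.7798, -4.9904]  P^+=[0.3931 0.1183; 0.1183 0.9621]

x_post = [-2.7798, -4.9904]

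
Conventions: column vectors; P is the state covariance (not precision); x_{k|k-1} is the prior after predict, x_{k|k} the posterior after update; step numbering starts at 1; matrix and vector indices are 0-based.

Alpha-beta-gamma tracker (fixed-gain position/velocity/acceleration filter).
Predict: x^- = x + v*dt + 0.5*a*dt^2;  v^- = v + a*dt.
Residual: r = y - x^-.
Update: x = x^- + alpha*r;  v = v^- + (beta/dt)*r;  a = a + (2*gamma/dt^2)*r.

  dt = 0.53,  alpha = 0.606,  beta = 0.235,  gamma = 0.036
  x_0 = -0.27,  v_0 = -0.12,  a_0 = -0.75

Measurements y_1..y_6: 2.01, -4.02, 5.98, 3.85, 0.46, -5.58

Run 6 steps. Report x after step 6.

step 1: x_pred=-0.4389  r=2.4489  x^+=1.0451  v^+=0.5683  a^+=-0.1223
step 2: x_pred=1.3292  r=-5.3492  x^+=-1.9124  v^+=-1.8683  a^+=-1.4934
step 3: x_pred=-3.1124  r=9.0924  x^+=2.3976  v^+=1.3718  a^+=0.8372
step 4: x_pred=3.2422  r=0.6078  x^+=3.6105  v^+=2.0849  a^+=0.9929
step 5: x_pred=4.8550  r=-4.3950  x^+=2.1916  v^+=0.6625  a^+=-0.1336
step 6: x_pred=2.5240  r=-8.1040  x^+=-2.3870  v^+=-3.0016  a^+=-2.2108

x_post = -2.3870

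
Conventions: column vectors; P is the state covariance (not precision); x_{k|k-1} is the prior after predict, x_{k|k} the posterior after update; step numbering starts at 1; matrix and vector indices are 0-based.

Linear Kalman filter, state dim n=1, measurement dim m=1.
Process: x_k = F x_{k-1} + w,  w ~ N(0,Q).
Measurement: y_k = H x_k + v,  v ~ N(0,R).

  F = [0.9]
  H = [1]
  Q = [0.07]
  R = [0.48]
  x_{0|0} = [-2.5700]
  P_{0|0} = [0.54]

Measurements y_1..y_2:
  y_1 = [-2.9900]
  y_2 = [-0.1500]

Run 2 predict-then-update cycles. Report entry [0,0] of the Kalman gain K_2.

K[0,0] = 0.3598

step 1: x^-=[-2.3130]  P^-=[0.5074]  S=[0.9874]  K=[0.5139]  nu=[-0.6770]  x^+=[-2.6609]  P^+=[0.2467]
step 2: x^-=[-2.3948]  P^-=[0.2698]  S=[0.7498]  K=[0.3598]  nu=[2.2448]  x^+=[-1.5871]  P^+=[0.1727]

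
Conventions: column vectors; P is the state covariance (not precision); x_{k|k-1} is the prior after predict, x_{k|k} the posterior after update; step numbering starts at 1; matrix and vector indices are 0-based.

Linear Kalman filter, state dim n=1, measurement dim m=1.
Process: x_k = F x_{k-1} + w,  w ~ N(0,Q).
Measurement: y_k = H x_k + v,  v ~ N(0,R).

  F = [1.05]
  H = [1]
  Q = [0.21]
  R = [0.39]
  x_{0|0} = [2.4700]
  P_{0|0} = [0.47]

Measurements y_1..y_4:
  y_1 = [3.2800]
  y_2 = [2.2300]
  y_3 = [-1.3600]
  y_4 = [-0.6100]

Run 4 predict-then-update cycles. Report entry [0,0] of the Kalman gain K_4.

K[0,0] = 0.5302

step 1: x^-=[2.5935]  P^-=[0.7282]  S=[1.1182]  K=[0.6512]  nu=[0.6865]  x^+=[3.0406]  P^+=[0.2540]
step 2: x^-=[3.1926]  P^-=[0.4900]  S=[0.8800]  K=[0.5568]  nu=[-0.9626]  x^+=[2.6566]  P^+=[0.2172]
step 3: x^-=[2.7894]  P^-=[0.4494]  S=[0.8394]  K=[0.5354]  nu=[-4.1494]  x^+=[0.5679]  P^+=[0.2088]
step 4: x^-=[0.5962]  P^-=[0.4402]  S=[0.8302]  K=[0.5302]  nu=[-1.2062]  x^+=[-0.0434]  P^+=[0.2068]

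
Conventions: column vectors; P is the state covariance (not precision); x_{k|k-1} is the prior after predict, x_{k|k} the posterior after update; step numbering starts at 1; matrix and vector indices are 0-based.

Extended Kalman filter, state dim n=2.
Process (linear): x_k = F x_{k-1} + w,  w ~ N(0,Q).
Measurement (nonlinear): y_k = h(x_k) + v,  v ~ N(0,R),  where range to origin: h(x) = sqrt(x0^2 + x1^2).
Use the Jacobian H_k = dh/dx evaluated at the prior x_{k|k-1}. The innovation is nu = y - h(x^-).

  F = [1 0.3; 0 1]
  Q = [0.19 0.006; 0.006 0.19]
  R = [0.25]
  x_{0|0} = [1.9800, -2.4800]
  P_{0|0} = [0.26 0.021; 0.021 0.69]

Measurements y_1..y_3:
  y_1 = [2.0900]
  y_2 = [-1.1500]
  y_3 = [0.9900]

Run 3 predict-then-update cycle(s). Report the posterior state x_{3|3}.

x_post = [0.9897, 0.1296]

step 1: x^-=[1.2360, -2.4800]  P^-=[0.5247 0.2340; 0.2340 0.8800]  H_jac=[0.4461 -0.8950]  S=[0.8725]  K=[0.0282; -0.7831]  nu=[-0.6809]  x^+=[1.2168, -1.9468]  P^+=[0.5240 0.2533; 0.2533 0.3450]
step 2: x^-=[0.6328, -1.9468]  P^-=[0.8970 0.3628; 0.3628 0.5350]  H_jac=[0.3091 -0.9510]  S=[0.6063]  K=[-0.1117; -0.6542]  nu=[-3.1970]  x^+=[0.9899, 0.1448]  P^+=[0.8895 0.3185; 0.3185 0.2755]
step 3: x^-=[1.0333, 0.1448]  P^-=[1.2953 0.4071; 0.4071 0.4655]  H_jac=[0.9903 0.1387]  S=[1.6412]  K=[0.8160; 0.2850]  nu=[-0.0534]  x^+=[0.9897, 0.1296]  P^+=[0.2024 0.0254; 0.0254 0.3322]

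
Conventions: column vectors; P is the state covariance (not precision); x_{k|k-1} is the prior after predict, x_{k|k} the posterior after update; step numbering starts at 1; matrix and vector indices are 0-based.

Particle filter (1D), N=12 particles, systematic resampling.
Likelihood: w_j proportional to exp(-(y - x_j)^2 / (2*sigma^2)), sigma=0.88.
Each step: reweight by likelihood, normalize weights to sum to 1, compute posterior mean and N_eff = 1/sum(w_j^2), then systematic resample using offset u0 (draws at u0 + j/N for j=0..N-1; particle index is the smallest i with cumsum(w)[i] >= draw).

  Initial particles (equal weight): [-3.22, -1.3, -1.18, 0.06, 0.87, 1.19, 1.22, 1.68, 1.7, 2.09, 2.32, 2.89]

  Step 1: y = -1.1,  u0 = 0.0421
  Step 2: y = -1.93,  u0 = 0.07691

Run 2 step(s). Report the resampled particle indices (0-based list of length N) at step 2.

step 1: w=[0.0211, 0.3739, 0.3821, 0.1609, 0.0313, 0.0130, 0.0119, 0.0026, 0.0024, 0.0005, 0.0002, 0.0000]  mean=-0.9278  Neff=3.1902  idx=[1, 1, 1, 1, 1, 2, 2, 2, 2, 3, 3, 4]
step 2: w=[0.1136, 0.1136, 0.1136, 0.1136, 0.1136, 0.1021, 0.1021, 0.1021, 0.1021, 0.0114, 0.0114, 0.0009]  mean=-1.2180  Neff=9.3929  idx=[0, 1, 2, 2, 3, 4, 5, 5, 6, 7, 8, 10]

resampled_idx = [0, 1, 2, 2, 3, 4, 5, 5, 6, 7, 8, 10]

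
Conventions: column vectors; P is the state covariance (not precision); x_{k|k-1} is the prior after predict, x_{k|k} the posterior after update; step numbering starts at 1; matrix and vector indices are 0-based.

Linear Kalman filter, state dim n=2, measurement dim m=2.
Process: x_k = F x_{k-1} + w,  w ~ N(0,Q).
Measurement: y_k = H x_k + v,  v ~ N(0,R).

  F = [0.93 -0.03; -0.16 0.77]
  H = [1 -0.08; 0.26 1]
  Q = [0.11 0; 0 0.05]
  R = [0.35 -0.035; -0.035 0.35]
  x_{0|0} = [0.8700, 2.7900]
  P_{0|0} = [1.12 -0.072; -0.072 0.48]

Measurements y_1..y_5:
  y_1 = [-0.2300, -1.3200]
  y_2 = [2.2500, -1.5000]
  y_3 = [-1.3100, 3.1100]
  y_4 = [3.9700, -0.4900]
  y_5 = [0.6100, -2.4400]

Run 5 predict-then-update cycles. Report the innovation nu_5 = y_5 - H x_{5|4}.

innov = [-0.9370, -2.4682]

step 1: x^-=[0.7254, 2.0091]  P^-=[1.0831 -0.2296; -0.2296 0.3810]  S=[1.4723 -0.0087; -0.0087 0.6848]  K=[0.7487 0.0854; -0.1739 0.4670]  nu=[-0.7947, -3.5177]  x^+=[-0.1701, 0.5047]  P^+=[0.2540 -0.0624; -0.0624 0.1857]
step 2: x^-=[-0.1733, 0.4158]  P^-=[0.3334 -0.0870; -0.0870 0.1820]  S=[0.6985 -0.0481; -0.0481 0.5093]  K=[0.4904 0.0456; -0.1247 0.3011]  nu=[2.4566, -1.8708]  x^+=[0.9461, -0.4539]  P^+=[0.1665 -0.0445; -0.0445 0.1213]
step 3: x^-=[0.8935, -0.5009]  P^-=[0.2566 -0.0596; -0.0596 0.1372]  S=[0.6170 -0.0377; -0.0377 0.4735]  K=[0.4266 0.0489; -0.0993 0.2490]  nu=[-2.2435, 3.3786]  x^+=[0.1015, 0.5632]  P^+=[0.1448 -0.0355; -0.0355 0.0999]
step 4: x^-=[0.0775, 0.4174]  P^-=[0.2373 -0.0494; -0.0494 0.1216]  S=[0.5960 -0.0314; -0.0314 0.4620]  K=[0.4076 0.0543; -0.0871 0.2296]  nu=[3.9259, -0.9275]  x^+=[1.6274, -0.1376]  P^+=[0.1383 -0.0312; -0.0312 0.0915]
step 5: x^-=[1.5176, -0.3664]  P^-=[0.2314 -0.0452; -0.0452 0.1155]  S=[0.5894 -0.0283; -0.0283 0.4576]  K=[0.4015 0.0576; -0.0817 0.2216]  nu=[-0.9370, -2.4682]  x^+=[0.9993, -0.8369]  P^+=[0.1362 -0.0293; -0.0293 0.0881]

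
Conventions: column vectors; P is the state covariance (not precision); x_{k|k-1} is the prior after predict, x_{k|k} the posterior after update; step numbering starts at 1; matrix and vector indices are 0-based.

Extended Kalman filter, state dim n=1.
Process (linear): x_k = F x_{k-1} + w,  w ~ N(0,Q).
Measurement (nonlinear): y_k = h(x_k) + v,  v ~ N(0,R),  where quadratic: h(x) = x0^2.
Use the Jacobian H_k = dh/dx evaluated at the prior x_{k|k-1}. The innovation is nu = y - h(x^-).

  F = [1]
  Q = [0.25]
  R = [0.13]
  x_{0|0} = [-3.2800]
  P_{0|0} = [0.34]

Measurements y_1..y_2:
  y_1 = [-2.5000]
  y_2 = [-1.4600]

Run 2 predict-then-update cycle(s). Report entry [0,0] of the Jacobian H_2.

step 1: x^-=[-3.2800]  P^-=[0.5900]  H_jac=[-6.5600]  S=[25.5198]  K=[-0.1517]  nu=[-13.2584]  x^+=[-1.2692]  P^+=[0.0030]
step 2: x^-=[-1.2692]  P^-=[0.2530]  H_jac=[-2.5384]  S=[1.7602]  K=[-0.3649]  nu=[-3.0709]  x^+=[-0.1488]  P^+=[0.0187]

H_jac[0,0] = -2.5384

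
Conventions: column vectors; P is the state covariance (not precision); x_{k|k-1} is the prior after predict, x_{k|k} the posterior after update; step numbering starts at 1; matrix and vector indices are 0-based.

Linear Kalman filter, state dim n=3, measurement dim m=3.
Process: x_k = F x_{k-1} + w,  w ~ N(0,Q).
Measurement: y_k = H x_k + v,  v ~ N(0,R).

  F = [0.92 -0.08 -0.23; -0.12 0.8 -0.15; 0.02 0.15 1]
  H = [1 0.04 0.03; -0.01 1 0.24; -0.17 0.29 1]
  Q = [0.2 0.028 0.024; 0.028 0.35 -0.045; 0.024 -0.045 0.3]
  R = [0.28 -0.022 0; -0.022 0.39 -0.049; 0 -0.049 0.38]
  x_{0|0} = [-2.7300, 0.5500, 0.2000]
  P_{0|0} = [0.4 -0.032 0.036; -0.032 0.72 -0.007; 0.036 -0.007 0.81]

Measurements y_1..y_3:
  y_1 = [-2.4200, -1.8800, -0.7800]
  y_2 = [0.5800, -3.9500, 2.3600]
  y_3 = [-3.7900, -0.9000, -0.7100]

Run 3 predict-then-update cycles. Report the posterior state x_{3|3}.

step 1: x^-=[-2.6016, 0.7376, 0.2279]  P^-=[0.5752 -0.0609 -0.1342; -0.0609 0.8439 -0.0909; -0.1342 -0.0909 1.1255]  S=[0.8445 -0.0826 -0.2094; -0.0826 1.2570 0.3870; -0.2094 0.3870 1.5920]  K=[0.6555 -0.0150 -0.0669; 0.0159 0.6735 -0.0585; 0.0503 -0.0779 0.7303]  nu=[0.1453, -2.6983, -1.6641]  x^+=[-2.3545, -0.9802, -0.7700]  P^+=[0.1842 -0.0180 0.0118; -0.0180 0.2999 -0.1452; 0.0118 -0.1452 0.3255]
step 2: x^-=[-1.9106, -0.3861, -0.9641]  P^-=[0.3674 0.0100 -0.0261; 0.0100 0.5906 -0.1726; -0.0261 -0.1726 0.5891]  S=[0.6477 -0.0009 -0.0694; -0.0009 0.9317 0.0792; -0.0694 0.0792 0.9371]  K=[0.5613 0.0049 -0.0502; 0.0393 0.5937 -0.0505; 0.0395 -0.0834 0.5899]  nu=[2.5350, -3.3516, 3.1112]  x^+=[-0.6603, -2.4336, 1.2509]  P^+=[0.1571 -0.0088 0.0100; -0.0088 0.2634 -0.1262; 0.0100 -0.1262 0.2665]
step 3: x^-=[-0.7005, -2.0553, 0.8726]  P^-=[0.3412 0.0170 -0.0152; 0.0170 0.5591 -0.1531; -0.0152 -0.1531 0.5350]  S=[0.6227 0.0081 -0.0532; 0.0081 0.9063 0.0763; -0.0532 0.0763 0.8866]  K=[0.5443 0.0099 -0.0452; 0.0449 0.5792 -0.0401; 0.0408 -0.0750 0.5652]  nu=[-3.0335, 0.9388, -1.1057]  x^+=[-2.2925, -1.6034, 0.0536]  P^+=[0.1522 -0.0068 0.0102; -0.0068 0.2553 -0.1188; 0.0102 -0.1188 0.2546]

x_post = [-2.2925, -1.6034, 0.0536]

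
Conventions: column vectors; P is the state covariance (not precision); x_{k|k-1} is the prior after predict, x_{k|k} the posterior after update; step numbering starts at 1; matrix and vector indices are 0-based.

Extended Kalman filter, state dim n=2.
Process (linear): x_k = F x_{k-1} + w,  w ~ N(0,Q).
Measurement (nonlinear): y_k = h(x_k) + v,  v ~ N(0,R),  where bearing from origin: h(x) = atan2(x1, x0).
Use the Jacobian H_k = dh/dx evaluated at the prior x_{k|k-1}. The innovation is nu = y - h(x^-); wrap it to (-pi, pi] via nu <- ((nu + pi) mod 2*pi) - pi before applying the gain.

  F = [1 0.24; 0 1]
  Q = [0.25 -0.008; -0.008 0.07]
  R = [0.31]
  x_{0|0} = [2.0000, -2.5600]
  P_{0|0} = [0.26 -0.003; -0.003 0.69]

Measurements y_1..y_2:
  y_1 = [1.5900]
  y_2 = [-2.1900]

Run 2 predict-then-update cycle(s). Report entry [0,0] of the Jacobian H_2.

H_jac[0,0] = 0.1896

step 1: x^-=[1.3856, -2.5600]  P^-=[0.5483 0.1546; 0.1546 0.7600]  H_jac=[0.3021 0.1635]  S=[0.3956]  K=[0.4826; 0.4322]  nu=[2.6647]  x^+=[2.6716, -1.4084]  P^+=[0.4562 0.0721; 0.0721 0.6861]
step 2: x^-=[2.3335, -1.4084]  P^-=[0.7803 0.2288; 0.2288 0.7561]  H_jac=[0.1896 0.3141]  S=[0.4399]  K=[0.4996; 0.6385]  nu=[-1.6470]  x^+=[1.5107, -2.4600]  P^+=[0.6705 0.0884; 0.0884 0.5768]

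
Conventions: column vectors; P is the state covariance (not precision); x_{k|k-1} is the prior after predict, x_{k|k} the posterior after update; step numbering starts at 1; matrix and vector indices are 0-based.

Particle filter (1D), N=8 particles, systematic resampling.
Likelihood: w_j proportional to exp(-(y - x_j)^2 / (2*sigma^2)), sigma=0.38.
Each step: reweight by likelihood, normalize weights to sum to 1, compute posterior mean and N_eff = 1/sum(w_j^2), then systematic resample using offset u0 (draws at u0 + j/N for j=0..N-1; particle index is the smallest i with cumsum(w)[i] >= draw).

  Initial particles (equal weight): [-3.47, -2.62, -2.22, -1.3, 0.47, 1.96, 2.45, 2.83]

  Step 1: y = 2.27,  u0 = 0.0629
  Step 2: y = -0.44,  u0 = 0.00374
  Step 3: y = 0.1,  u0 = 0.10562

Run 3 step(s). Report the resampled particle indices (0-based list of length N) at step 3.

resampled_idx = [0, 1, 2, 3, 4, 5, 6, 7]

step 1: w=[0.0000, 0.0000, 0.0000, 0.0000, 0.0000, 0.3680, 0.4588, 0.1733]  mean=2.3355  Neff=2.6604  idx=[5, 5, 5, 6, 6, 6, 6, 7]
step 2: w=[0.3333, 0.3333, 0.3333, 0.0000, 0.0000, 0.0000, 0.0000, 0.0000]  mean=1.9601  Neff=3.0010  idx=[0, 0, 0, 1, 1, 1, 2, 2]
step 3: w=[0.1250, 0.1250, 0.1250, 0.1250, 0.1250, 0.1250, 0.1250, 0.1250]  mean=1.9600  Neff=8.0000  idx=[0, 1, 2, 3, 4, 5, 6, 7]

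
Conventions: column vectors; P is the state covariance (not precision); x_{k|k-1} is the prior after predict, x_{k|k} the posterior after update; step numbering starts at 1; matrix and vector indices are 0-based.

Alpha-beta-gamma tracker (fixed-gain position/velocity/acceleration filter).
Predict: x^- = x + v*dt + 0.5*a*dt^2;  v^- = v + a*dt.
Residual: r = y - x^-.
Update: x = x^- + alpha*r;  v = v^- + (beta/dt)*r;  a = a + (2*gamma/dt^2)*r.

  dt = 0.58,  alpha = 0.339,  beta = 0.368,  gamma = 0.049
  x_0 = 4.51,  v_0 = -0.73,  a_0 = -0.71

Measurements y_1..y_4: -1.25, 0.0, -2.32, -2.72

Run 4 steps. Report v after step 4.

v_post = -3.7609

step 1: x_pred=3.9672  r=-5.2172  x^+=2.1986  v^+=-4.4520  a^+=-2.2299
step 2: x_pred=-0.7587  r=0.7587  x^+=-0.5015  v^+=-5.2640  a^+=-2.0089
step 3: x_pred=-3.8925  r=1.5725  x^+=-3.3594  v^+=-5.4314  a^+=-1.5508
step 4: x_pred=-6.7705  r=4.0505  x^+=-5.3973  v^+=-3.7609  a^+=-0.3708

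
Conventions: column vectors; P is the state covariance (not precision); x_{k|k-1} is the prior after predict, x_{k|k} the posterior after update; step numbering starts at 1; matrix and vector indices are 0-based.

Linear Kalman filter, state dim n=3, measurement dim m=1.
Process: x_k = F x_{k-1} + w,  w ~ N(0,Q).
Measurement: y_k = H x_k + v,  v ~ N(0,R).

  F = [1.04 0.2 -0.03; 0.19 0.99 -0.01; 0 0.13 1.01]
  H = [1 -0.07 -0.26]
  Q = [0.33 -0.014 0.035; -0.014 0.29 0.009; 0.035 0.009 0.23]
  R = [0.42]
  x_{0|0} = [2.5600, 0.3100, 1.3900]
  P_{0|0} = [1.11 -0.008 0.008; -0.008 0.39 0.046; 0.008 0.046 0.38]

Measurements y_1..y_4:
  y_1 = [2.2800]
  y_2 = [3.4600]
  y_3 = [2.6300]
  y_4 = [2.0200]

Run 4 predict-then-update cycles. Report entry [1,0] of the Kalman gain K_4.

step 1: x^-=[2.6827, 0.7794, 1.4442]  P^-=[1.5421 0.2725 0.0501; 0.2725 0.7084 0.1026; 0.0501 0.1026 0.6363]  S=[1.9482]  K=[0.7751; 0.1007; -0.0629]  nu=[0.0273]  x^+=[2.7039, 0.7822, 1.4425]  P^+=[0.3717 0.1204 0.1451; 0.1204 0.6886 0.1150; 0.1451 0.1150 0.6286]
step 2: x^-=[2.9252, 1.2736, 1.5586]  P^-=[0.7998 0.3186 0.2253; 0.3186 1.0209 0.2369; 0.2253 0.2369 0.9131]  S=[1.1334]  K=[0.6343; 0.1637; -0.0253]  nu=[1.0292]  x^+=[3.5780, 1.4421, 1.5325]  P^+=[0.3438 0.2009 0.2435; 0.2009 0.9905 0.2416; 0.2435 0.2416 0.9123]
step 3: x^-=[3.9636, 2.0922, 1.7353]  P^-=[0.8077 0.4532 0.3639; 0.4532 1.3432 0.4202; 0.3639 0.4202 1.2409]  S=[1.0808]  K=[0.6304; 0.2312; 0.0110]  nu=[-0.7359]  x^+=[3.4996, 1.9220, 1.7273]  P^+=[0.3782 0.2956 0.3564; 0.2956 1.2854 0.4175; 0.3564 0.4175 1.2407]
step 4: x^-=[3.9722, 2.5504, 1.9944]  P^-=[0.8873 0.6123 0.5279; 0.6123 1.6652 0.6545; 0.5279 0.6545 1.6270]  S=[1.0890]  K=[0.6494; 0.2989; 0.0542]  nu=[-1.2551]  x^+=[3.1572, 2.1752, 1.9263]  P^+=[0.4281 0.4009 0.4895; 0.4009 1.5679 0.6368; 0.4895 0.6368 1.6238]

K[1,0] = 0.2989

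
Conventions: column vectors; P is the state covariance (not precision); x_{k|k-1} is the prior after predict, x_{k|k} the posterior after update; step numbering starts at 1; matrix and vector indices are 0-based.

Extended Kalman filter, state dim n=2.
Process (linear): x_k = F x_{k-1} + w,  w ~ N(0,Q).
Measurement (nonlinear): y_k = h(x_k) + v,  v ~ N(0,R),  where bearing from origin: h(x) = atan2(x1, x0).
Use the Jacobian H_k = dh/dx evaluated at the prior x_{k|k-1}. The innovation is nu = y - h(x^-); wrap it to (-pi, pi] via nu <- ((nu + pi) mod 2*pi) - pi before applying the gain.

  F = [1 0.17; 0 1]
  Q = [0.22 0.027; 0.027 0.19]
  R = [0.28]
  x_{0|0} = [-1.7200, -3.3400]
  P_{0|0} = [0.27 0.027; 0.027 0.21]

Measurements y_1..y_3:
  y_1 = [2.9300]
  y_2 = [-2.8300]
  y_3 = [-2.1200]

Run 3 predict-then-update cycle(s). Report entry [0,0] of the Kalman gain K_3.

step 1: x^-=[-2.2878, -3.3400]  P^-=[0.5052 0.0897; 0.0897 0.4000]  H_jac=[0.2038 -0.1396]  S=[0.3037]  K=[0.2978; -0.1237]  nu=[-1.1818]  x^+=[-2.6398, -3.1938]  P^+=[0.4783 0.1009; 0.1009 0.3954]
step 2: x^-=[-3.1827, -3.1938]  P^-=[0.7440 0.1951; 0.1951 0.5854]  H_jac=[0.1571 -0.1566]  S=[0.3031]  K=[0.2849; -0.2012]  nu=[-0.4755]  x^+=[-3.3182, -3.0982]  P^+=[0.7194 0.2125; 0.2125 0.5731]
step 3: x^-=[-3.8449, -3.0982]  P^-=[1.0282 0.3369; 0.3369 0.7631]  H_jac=[0.1271 -0.1577]  S=[0.3021]  K=[0.2567; -0.2566]  nu=[0.3433]  x^+=[-3.7568, -3.1863]  P^+=[1.0083 0.3568; 0.3568 0.7432]

K[0,0] = 0.2567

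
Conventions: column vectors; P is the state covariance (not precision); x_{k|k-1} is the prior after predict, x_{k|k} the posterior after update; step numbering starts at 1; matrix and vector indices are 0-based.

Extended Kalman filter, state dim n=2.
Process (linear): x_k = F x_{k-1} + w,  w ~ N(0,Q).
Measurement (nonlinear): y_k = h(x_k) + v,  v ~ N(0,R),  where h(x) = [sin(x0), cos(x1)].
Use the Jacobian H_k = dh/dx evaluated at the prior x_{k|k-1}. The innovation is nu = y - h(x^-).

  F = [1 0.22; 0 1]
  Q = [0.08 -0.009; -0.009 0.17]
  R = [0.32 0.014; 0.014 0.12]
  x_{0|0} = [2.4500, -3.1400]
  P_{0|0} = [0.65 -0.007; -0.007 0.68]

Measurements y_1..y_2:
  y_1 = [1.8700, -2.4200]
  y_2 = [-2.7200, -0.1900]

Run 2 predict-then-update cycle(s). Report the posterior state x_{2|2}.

step 1: x^-=[1.7592, -3.1400]  P^-=[0.7598 0.1336; 0.1336 0.8500]  H_jac=[-0.1873 0.0000; 0.0000 0.0016]  S=[0.3467 0.0140; 0.0140 0.1200]  K=[-0.4125 0.0498; -0.0730 0.0198]  nu=[0.8877, -1.4200]  x^+=[1.3223, -3.2329]  P^+=[0.7011 0.1232; 0.1232 0.8481]
step 2: x^-=[0.6111, -3.2329]  P^-=[0.8764 0.3008; 0.3008 1.0181]  H_jac=[0.8190 0.0000; 0.0000 -0.0911]  S=[0.9079 -0.0085; -0.0085 0.1285]  K=[0.7891 -0.1615; 0.2648 -0.7049]  nu=[-3.2938, 0.8058]  x^+=[-2.1182, -4.6731]  P^+=[0.3056 0.0914; 0.0914 0.8875]

x_post = [-2.1182, -4.6731]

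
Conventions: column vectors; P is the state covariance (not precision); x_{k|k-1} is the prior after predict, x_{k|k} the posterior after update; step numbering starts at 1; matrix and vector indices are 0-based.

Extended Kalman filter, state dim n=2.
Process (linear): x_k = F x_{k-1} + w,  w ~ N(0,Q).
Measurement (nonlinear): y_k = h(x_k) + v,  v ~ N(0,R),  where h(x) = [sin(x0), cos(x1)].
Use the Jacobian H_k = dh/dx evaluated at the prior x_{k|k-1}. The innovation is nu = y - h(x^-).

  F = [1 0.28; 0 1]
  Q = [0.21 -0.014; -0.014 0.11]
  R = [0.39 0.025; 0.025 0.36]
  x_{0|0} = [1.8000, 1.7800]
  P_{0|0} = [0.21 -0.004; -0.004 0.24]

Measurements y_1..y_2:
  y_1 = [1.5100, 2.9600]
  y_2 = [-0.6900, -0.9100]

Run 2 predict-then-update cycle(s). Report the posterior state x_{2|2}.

step 1: x^-=[2.2984, 1.7800]  P^-=[0.4366 0.0492; 0.0492 0.3500]  H_jac=[-0.6651 0.0000; 0.0000 -0.9782]  S=[0.5831 0.0570; 0.0570 0.6949]  K=[-0.4951 -0.0286; -0.0080 -0.4920]  nu=[0.7632, 3.1677]  x^+=[1.8298, 0.2153]  P^+=[0.2914 0.0232; 0.0232 0.1813]
step 2: x^-=[1.8901, 0.2153]  P^-=[0.5286 0.0600; 0.0600 0.2913]  H_jac=[-0.3139 0.0000; 0.0000 -0.2136]  S=[0.4421 0.0290; 0.0290 0.3733]  K=[-0.3750 -0.0052; -0.0318 -0.1642]  nu=[-1.6395, -1.8869]  x^+=[2.5146, 0.5773]  P^+=[0.4663 0.0526; 0.0526 0.2805]

x_post = [2.5146, 0.5773]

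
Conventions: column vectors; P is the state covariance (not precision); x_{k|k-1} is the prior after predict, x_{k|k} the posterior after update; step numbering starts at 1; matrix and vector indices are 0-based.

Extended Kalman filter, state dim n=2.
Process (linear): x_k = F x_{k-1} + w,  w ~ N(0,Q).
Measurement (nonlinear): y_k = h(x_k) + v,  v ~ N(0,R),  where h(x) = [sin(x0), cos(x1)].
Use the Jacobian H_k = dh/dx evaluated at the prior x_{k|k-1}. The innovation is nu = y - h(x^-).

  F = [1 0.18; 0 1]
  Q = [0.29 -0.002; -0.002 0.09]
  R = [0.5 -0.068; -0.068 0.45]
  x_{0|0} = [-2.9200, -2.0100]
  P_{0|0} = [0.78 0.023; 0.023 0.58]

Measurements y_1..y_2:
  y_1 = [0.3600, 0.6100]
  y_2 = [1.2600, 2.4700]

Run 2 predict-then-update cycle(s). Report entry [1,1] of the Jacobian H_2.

step 1: x^-=[-3.2818, -2.0100]  P^-=[1.0971 0.1254; 0.1254 0.6700]  H_jac=[-0.9902 0.0000; 0.0000 0.9051]  S=[1.5756 -0.1804; -0.1804 0.9989]  K=[-0.6907 -0.0111; -0.0095 0.6054]  nu=[0.2203, 1.0352]  x^+=[-3.4454, -1.3854]  P^+=[0.3480 0.0464; 0.0464 0.3017]
step 2: x^-=[-3.6948, -1.3854]  P^-=[0.6645 0.0987; 0.0987 0.3917]  H_jac=[-0.8508 0.0000; 0.0000 0.9829]  S=[0.9810 -0.1505; -0.1505 0.8284]  K=[-0.5743 0.0127; -0.0147 0.4621]  nu=[0.7346, 2.2856]  x^+=[-4.0876, -0.3400]  P^+=[0.3385 0.0456; 0.0456 0.2126]

H_jac[1,1] = 0.9829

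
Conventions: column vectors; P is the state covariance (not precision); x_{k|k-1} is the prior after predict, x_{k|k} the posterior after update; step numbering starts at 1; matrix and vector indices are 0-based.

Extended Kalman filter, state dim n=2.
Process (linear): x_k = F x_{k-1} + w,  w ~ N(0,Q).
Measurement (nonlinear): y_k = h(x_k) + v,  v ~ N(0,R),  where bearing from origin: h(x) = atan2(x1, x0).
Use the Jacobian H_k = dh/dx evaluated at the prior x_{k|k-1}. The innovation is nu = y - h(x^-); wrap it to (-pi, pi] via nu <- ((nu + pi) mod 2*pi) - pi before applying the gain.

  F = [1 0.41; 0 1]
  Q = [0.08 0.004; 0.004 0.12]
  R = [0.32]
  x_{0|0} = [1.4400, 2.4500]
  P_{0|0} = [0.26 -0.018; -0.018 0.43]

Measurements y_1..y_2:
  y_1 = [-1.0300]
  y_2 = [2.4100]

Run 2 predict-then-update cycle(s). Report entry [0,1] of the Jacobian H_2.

step 1: x^-=[2.4445, 2.4500]  P^-=[0.3975 0.1623; 0.1623 0.5500]  H_jac=[-0.2045 0.2041]  S=[0.3460]  K=[-0.1393; 0.2285]  nu=[-1.8165]  x^+=[2.6975, 2.0350]  P^+=[0.3908 0.1733; 0.1733 0.5319]
step 2: x^-=[3.5318, 2.0350]  P^-=[0.7023 0.3954; 0.3954 0.6519]  H_jac=[-0.1225 0.2126]  S=[0.3394]  K=[-0.0058; 0.2656]  nu=[1.8873]  x^+=[3.5209, 2.5363]  P^+=[0.7023 0.3959; 0.3959 0.6280]

H_jac[0,1] = 0.2126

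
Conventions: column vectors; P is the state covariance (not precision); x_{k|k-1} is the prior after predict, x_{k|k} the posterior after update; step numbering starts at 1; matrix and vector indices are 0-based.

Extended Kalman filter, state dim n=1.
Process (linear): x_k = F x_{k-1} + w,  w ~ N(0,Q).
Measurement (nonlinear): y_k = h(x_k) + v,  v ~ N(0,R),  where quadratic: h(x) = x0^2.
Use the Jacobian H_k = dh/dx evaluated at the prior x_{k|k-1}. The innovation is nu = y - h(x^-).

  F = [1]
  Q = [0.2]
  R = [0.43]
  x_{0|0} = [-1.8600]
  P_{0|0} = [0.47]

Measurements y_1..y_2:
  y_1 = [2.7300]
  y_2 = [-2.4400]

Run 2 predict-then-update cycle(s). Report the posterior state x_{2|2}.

step 1: x^-=[-1.8600]  P^-=[0.6700]  H_jac=[-3.7200]  S=[9.7017]  K=[-0.2569]  nu=[-0.7296]  x^+=[-1.6726]  P^+=[0.0297]
step 2: x^-=[-1.6726]  P^-=[0.2297]  H_jac=[-3.3451]  S=[3.0003]  K=[-0.2561]  nu=[-5.2375]  x^+=[-0.3313]  P^+=[0.0329]

x_post = [-0.3313]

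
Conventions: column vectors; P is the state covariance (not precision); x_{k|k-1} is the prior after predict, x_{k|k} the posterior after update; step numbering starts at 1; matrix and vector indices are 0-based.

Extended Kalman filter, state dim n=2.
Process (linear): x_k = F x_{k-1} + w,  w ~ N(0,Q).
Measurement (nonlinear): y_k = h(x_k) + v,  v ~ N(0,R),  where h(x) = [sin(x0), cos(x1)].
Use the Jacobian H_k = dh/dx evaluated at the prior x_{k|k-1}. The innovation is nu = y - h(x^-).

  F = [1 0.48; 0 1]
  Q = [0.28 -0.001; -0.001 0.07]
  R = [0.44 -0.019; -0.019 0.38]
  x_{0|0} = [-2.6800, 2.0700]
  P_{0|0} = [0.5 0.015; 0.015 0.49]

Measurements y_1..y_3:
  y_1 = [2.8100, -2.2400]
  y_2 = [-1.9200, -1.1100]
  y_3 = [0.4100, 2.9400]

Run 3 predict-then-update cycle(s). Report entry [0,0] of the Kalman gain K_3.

step 1: x^-=[-1.6864, 2.0700]  P^-=[0.9073 0.2492; 0.2492 0.5600]  H_jac=[-0.1153 0.0000; 0.0000 -0.8780]  S=[0.4521 0.0062; 0.0062 0.8117]  K=[-0.2278 -0.2678; -0.0552 -0.6053]  nu=[3.8033, -1.7613]  x^+=[-2.0811, 2.9261]  P^+=[0.8249 0.1110; 0.1110 0.2608]
step 2: x^-=[-0.6766, 2.9261]  P^-=[1.2715 0.2352; 0.2352 0.3308]  H_jac=[0.7797 0.0000; 0.0000 -0.2139]  S=[1.2130 -0.0582; -0.0582 0.3951]  K=[0.8170 -0.0069; 0.1436 -0.1579]  nu=[-1.2938, -0.1331]  x^+=[-1.7327, 2.7613]  P^+=[0.4612 0.0849; 0.0849 0.2933]
step 3: x^-=[-0.4073, 2.7613]  P^-=[0.8903 0.2247; 0.2247 0.3633]  H_jac=[0.9182 0.0000; 0.0000 -0.3712]  S=[1.1906 -0.0956; -0.0956 0.4301]  K=[0.6832 -0.0421; 0.1508 -0.2801]  nu=[0.8061, 3.8686]  x^+=[-0.0193, 1.7994]  P^+=[0.3283 0.0781; 0.0781 0.2944]

K[0,0] = 0.6832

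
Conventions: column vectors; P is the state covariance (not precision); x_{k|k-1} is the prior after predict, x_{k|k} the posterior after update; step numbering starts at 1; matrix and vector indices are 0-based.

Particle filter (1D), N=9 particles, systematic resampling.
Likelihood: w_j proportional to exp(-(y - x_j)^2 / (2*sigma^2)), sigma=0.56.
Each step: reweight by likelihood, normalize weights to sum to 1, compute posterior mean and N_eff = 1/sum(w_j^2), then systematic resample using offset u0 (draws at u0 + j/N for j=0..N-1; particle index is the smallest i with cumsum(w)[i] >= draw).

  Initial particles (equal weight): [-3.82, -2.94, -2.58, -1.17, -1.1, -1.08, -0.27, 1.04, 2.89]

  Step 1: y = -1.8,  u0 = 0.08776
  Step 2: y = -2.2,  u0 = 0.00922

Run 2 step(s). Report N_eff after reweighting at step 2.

N_eff = 4.9622

step 1: w=[0.0008, 0.0643, 0.1937, 0.2714, 0.2340, 0.2236, 0.0122, 0.0000, 0.0000]  mean=-1.5115  Neff=4.5413  idx=[2, 2, 3, 3, 4, 4, 4, 5, 5]
step 2: w=[0.2982, 0.2982, 0.0692, 0.0692, 0.0545, 0.0545, 0.0545, 0.0508, 0.0508]  mean=-1.9904  Neff=4.9622  idx=[0, 0, 0, 1, 1, 1, 3, 4, 6]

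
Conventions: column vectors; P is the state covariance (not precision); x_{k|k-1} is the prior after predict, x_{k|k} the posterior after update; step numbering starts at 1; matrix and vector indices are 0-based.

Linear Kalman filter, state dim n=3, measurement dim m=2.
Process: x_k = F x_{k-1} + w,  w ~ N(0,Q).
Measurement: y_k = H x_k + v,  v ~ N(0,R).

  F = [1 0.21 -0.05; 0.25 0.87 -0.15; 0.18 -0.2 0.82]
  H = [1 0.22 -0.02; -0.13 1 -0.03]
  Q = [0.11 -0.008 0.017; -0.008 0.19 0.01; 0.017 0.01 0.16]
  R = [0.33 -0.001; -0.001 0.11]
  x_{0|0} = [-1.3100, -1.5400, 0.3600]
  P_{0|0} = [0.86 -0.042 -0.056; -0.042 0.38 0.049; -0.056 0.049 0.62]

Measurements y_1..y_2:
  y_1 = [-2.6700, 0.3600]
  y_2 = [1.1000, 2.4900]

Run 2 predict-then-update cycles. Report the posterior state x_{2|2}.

x_post = [-0.5855, 1.6546, -0.7915]

step 1: x^-=[-1.6514, -1.7213, 0.3674]  P^-=[0.9752 0.2478 0.1007; 0.2478 0.5185 -0.0717; 0.1007 -0.0717 0.5904]  S=[1.4362 0.2265; 0.2265 0.5861]  K=[0.7282 -0.0801; 0.1294 0.7832; 0.0836 -0.2072]  nu=[-0.6326, 1.8776]  x^+=[-2.2625, -0.3325, -0.0745]  P^+=[0.2363 0.0224 0.0393; 0.0224 0.0889 -0.0009; 0.0393 -0.0009 0.5630]
step 2: x^-=[-2.3286, -0.8437, -0.4018]  P^-=[0.3571 0.0858 0.0608; 0.0858 0.2917 -0.0554; 0.0608 -0.0554 0.5601]  S=[0.7372 0.1003; 0.1003 0.3898]  K=[0.5131 -0.0356; 0.1103 0.6958; 0.0815 -0.2264]  nu=[3.6062, 3.0190]  x^+=[-0.5855, 1.6546, -0.7915]  P^+=[0.1661 0.0183 0.0387; 0.0183 0.0787 -0.0038; 0.0387 -0.0038 0.5389]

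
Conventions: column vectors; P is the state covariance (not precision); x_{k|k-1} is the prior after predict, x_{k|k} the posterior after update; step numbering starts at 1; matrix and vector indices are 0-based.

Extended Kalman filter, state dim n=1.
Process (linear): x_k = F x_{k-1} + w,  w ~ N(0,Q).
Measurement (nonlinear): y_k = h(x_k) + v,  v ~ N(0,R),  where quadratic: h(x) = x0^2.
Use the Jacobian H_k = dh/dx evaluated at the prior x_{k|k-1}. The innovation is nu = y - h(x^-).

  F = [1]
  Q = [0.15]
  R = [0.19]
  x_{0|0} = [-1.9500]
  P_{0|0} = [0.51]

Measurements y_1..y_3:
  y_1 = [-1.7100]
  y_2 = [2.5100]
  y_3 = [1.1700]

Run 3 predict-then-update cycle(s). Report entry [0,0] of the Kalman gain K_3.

step 1: x^-=[-1.9500]  P^-=[0.6600]  H_jac=[-3.9000]  S=[10.2286]  K=[-0.2516]  nu=[-5.5125]  x^+=[-0.5628]  P^+=[0.0123]
step 2: x^-=[-0.5628]  P^-=[0.1623]  H_jac=[-1.1256]  S=[0.3956]  K=[-0.4617]  nu=[2.1933]  x^+=[-1.5754]  P^+=[0.0779]
step 3: x^-=[-1.5754]  P^-=[0.2279]  H_jac=[-3.1509]  S=[2.4529]  K=[-0.2928]  nu=[-1.3120]  x^+=[-1.1913]  P^+=[0.0177]

K[0,0] = -0.2928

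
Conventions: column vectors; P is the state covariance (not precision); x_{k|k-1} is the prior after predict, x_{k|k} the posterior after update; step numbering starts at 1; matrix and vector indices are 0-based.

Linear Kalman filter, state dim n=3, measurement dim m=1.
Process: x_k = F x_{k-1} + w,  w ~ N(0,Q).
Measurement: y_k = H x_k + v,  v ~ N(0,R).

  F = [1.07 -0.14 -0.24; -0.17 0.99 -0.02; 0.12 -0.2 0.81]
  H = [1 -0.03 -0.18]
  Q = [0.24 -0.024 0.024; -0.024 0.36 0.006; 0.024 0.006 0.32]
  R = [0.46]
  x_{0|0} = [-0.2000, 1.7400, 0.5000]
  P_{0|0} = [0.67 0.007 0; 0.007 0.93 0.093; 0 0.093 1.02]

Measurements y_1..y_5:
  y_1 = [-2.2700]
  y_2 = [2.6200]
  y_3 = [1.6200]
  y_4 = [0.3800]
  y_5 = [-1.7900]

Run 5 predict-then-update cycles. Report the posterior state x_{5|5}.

x_post = [-0.6413, 1.3731, -0.3072]

step 1: x^-=[-0.5776, 1.7466, 0.0330]  P^-=[1.0882 -0.2841 -0.0699; -0.2841 1.2852 -0.1323; -0.0699 -0.1323 1.0056]  S=[1.6227]  K=[0.6836; -0.1842; -0.1522]  nu=[-1.6341]  x^+=[-1.6947, 2.0476, 0.2817]  P^+=[0.3299 -0.0798 0.0989; -0.0798 1.2302 -0.1778; 0.0989 -0.1778 0.9680]
step 2: x^-=[-2.1675, 2.3095, -0.3847]  P^-=[0.6587 -0.2926 0.0255; -0.2926 1.6102 -0.4293; 0.0255 -0.4293 1.0897]  S=[1.1592]  K=[0.5719; -0.2275; -0.1361]  nu=[4.7876]  x^+=[0.5703, 1.2205, -1.0362]  P^+=[0.2796 -0.1419 0.1157; -0.1419 1.5502 -0.4652; 0.1157 -0.4652 1.0683]
step 3: x^-=[0.6880, 1.1321, -1.0150]  P^-=[0.6039 -0.3268 0.0558; -0.3268 1.9548 -0.7368; 0.0558 -0.7368 1.2670]  S=[1.0982]  K=[0.5496; -0.2302; -0.1367]  nu=[0.7833]  x^+=[1.1185, 0.9518, -1.1221]  P^+=[0.2721 -0.1878 0.1383; -0.1878 1.8967 -0.7713; 0.1383 -0.7713 1.2464]
step 4: x^-=[1.3328, 0.7746, -0.9650]  P^-=[0.5939 -0.3500 0.0794; -0.3500 2.3220 -1.0650; 0.0794 -1.0650 1.5034]  S=[1.0856]  K=[0.5436; -0.2100; -0.1467]  nu=[-1.1033]  x^+=[0.7331, 1.0063, -0.8032]  P^+=[0.2731 -0.2261 0.1660; -0.2261 2.2741 -1.0984; 0.1660 -1.0984 1.4800]
step 5: x^-=[0.8363, 0.8877, -0.7639]  P^-=[0.5912 -0.3655 0.0981; -0.3655 2.7181 -1.4168; 0.0981 -1.4168 1.7849]  S=[1.0828]  K=[0.5398; -0.1774; -0.1668]  nu=[-2.7372]  x^+=[-0.6413, 1.3731, -0.3072]  P^+=[0.2757 -0.2619 0.1956; -0.2619 2.6840 -1.4489; 0.1956 -1.4489 1.7548]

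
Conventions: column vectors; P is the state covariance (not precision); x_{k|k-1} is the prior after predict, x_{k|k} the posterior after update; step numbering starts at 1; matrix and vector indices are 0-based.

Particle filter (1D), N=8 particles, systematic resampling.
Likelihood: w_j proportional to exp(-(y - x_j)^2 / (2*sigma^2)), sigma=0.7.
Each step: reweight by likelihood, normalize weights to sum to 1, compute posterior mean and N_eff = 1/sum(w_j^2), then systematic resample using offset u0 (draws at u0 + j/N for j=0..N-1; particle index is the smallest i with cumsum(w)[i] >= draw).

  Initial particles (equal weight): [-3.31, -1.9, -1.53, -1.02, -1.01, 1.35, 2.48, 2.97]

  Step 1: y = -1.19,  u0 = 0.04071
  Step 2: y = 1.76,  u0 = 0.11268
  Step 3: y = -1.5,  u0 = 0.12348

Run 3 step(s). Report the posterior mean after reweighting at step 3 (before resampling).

step 1: w=[0.0030, 0.1740, 0.2586, 0.2825, 0.2815, 0.0004, 0.0000, 0.0000]  mean=-1.3080  Neff=3.9027  idx=[1, 1, 2, 2, 3, 3, 4, 4]
step 2: w=[0.0007, 0.0007, 0.0101, 0.0101, 0.2377, 0.2377, 0.2515, 0.2515]  mean=-1.0266  Neff=4.1721  idx=[4, 4, 5, 5, 6, 6, 7, 7]
step 3: w=[0.1256, 0.1256, 0.1256, 0.1256, 0.1244, 0.1244, 0.1244, 0.1244]  mean=-1.0150  Neff=7.9998  idx=[0, 1, 2, 3, 4, 5, 6, 7]

post_mean = -1.0150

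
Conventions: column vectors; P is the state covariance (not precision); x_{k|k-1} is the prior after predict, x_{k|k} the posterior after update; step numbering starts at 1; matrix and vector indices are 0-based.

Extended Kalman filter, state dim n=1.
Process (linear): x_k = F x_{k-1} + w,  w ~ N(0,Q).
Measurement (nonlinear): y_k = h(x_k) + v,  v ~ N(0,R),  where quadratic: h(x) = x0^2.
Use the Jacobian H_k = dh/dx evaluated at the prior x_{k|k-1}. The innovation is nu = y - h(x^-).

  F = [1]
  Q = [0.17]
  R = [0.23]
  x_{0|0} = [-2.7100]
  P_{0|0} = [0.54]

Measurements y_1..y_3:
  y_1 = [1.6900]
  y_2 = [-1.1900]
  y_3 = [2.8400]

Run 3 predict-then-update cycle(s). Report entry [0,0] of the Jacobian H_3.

step 1: x^-=[-2.7100]  P^-=[0.7100]  H_jac=[-5.4200]  S=[21.0872]  K=[-0.1825]  nu=[-5.6541]  x^+=[-1.6782]  P^+=[0.0077]
step 2: x^-=[-1.6782]  P^-=[0.1777]  H_jac=[-3.3564]  S=[2.2323]  K=[-0.2672]  nu=[-4.0063]  x^+=[-0.6075]  P^+=[0.0183]
step 3: x^-=[-0.6075]  P^-=[0.1883]  H_jac=[-1.2151]  S=[0.5080]  K=[-0.4504]  nu=[2.4709]  x^+=[-1.7204]  P^+=[0.0853]

H_jac[0,0] = -1.2151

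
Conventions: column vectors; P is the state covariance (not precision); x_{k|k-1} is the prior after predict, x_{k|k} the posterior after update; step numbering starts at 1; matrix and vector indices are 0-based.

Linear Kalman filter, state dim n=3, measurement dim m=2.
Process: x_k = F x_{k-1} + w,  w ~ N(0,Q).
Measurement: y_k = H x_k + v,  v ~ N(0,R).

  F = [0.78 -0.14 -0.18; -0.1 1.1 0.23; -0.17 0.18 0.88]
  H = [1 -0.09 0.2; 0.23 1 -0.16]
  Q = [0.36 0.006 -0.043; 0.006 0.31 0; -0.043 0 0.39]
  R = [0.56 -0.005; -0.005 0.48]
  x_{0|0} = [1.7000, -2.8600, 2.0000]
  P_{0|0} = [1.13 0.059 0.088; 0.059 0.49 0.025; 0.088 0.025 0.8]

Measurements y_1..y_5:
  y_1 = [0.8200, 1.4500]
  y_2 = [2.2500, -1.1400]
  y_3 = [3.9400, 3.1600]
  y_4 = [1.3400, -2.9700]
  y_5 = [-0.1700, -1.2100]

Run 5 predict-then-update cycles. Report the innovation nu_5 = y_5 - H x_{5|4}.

innov = [-1.9954, 0.7168]

step 1: x^-=[1.3664, -2.8560, 0.9562]  P^-=[1.0467 -0.1277 -0.2630; -0.1277 0.9521 0.2801; -0.2630 0.2801 1.0360]  S=[1.5635 0.0819; 0.0819 1.3850]  K=[0.6393 0.0742; -0.1343 0.6418; -0.0540 0.0421]  nu=[-0.9947, 4.1447]  x^+=[1.0382, -0.0622, 1.1843]  P^+=[0.3924 -0.0922 -0.2152; -0.0922 0.3675 0.2347; -0.2152 0.2347 1.0294]
step 2: x^-=[0.6053, 0.1001, 0.8545]  P^-=[0.7317 -0.3008 -0.4733; -0.3008 0.9620 0.5709; -0.4733 0.5709 1.3548]  S=[1.1979 -0.0848; -0.0848 1.2292]  K=[0.5538 -0.0080; -0.1828 0.6394; -0.1987 0.1859]  nu=[1.4828, -1.2426]  x^+=[1.4364, -0.9654, 0.3290]  P^+=[0.3635 -0.1431 -0.3308; -0.1431 0.3996 0.3677; -0.3308 0.3677 1.2588]
step 3: x^-=[1.1963, -1.1300, -0.1285]  P^-=[0.7724 -0.4108 -0.6186; -0.4108 1.0965 0.7826; -0.6186 0.7826 1.6125]  S=[1.2041 -0.1416; -0.1416 1.2648]  K=[0.5644 -0.0429; -0.2144 0.6692; -0.2724 0.2718]  nu=[2.6677, 3.9943]  x^+=[2.5307, 0.9712, 0.2305]  P^+=[0.3797 -0.1740 -0.3953; -0.1740 0.4340 0.4482; -0.3953 0.4482 1.4087]
step 4: x^-=[1.7965, 0.8683, -0.0526]  P^-=[0.8167 -0.4817 -0.7092; -0.4817 1.1967 0.9158; -0.7092 0.9158 1.7768]  S=[1.2276 -0.1762; -0.1762 1.3030]  K=[0.5764 -0.0605; -0.2319 0.6896; -0.3098 0.3176]  nu=[-0.3678, -4.2599]  x^+=[1.8420, -1.9840, -1.2915]  P^+=[0.3918 -0.1907 -0.4294; -0.1907 0.4547 0.4916; -0.4294 0.4916 1.4930]
step 5: x^-=[1.9470, -2.6637, -1.8068]  P^-=[0.8427 -0.5206 -0.7586; -0.5206 1.2535 0.9888; -0.7586 0.9888 1.8681]  S=[1.2422 -0.1952; -0.1952 1.3259]  K=[0.5831 -0.0691; -0.2407 0.7004; -0.3281 0.3404]  nu=[-1.9954, 0.7168]  x^+=[0.7340, -1.6814, -0.9082]  P^+=[0.3983 -0.1992 -0.4466; -0.1992 0.4654 0.5137; -0.4466 0.5137 1.5372]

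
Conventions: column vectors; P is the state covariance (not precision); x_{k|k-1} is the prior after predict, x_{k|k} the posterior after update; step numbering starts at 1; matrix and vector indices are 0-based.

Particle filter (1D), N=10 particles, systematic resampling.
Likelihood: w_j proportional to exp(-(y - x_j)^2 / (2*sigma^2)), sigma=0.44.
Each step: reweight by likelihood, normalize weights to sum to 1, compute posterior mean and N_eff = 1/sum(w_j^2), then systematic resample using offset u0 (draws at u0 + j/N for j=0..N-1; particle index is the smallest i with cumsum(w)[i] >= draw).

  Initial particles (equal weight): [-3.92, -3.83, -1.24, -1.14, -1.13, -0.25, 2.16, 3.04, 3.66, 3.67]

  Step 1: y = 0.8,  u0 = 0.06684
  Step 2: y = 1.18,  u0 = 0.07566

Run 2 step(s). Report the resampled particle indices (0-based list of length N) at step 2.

resampled_idx = [1, 4, 7, 9, 9, 9, 9, 9, 9, 9]

step 1: w=[0.0000, 0.0000, 0.0003, 0.0009, 0.0010, 0.8712, 0.1265, 0.0000, 0.0000, 0.0000]  mean=0.0530  Neff=1.2903  idx=[5, 5, 5, 5, 5, 5, 5, 5, 5, 6]
step 2: w=[0.0393, 0.0393, 0.0393, 0.0393, 0.0393, 0.0393, 0.0393, 0.0393, 0.0393, 0.6465]  mean=1.3080  Neff=2.3157  idx=[1, 4, 7, 9, 9, 9, 9, 9, 9, 9]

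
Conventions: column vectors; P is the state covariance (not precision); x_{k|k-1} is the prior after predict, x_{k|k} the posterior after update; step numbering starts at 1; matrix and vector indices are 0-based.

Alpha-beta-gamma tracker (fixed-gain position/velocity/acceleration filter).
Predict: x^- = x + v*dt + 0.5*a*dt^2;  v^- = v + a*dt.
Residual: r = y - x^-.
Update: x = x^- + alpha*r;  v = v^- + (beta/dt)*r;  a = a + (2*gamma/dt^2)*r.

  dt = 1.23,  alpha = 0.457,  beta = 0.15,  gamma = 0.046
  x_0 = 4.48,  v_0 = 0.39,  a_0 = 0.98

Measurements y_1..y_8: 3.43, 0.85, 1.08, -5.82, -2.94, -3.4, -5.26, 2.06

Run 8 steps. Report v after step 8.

v_post = -2.3552

step 1: x_pred=5.7010  r=-2.2710  x^+=4.6632  v^+=1.3184  a^+=0.8419
step 2: x_pred=6.9217  r=-6.0717  x^+=4.1469  v^+=1.6135  a^+=0.4727
step 3: x_pred=6.4891  r=-5.4091  x^+=4.0172  v^+=1.5353  a^+=0.1437
step 4: x_pred=6.0143  r=-11.8343  x^+=0.6060  v^+=0.2689  a^+=-0.5759
step 5: x_pred=0.5011  r=-3.4411  x^+=-1.0715  v^+=-0.8591  a^+=-0.7852
step 6: x_pred=-2.7222  r=-0.6778  x^+=-3.0319  v^+=-1.9075  a^+=-0.8264
step 7: x_pred=-6.0033  r=0.7433  x^+=-5.6636  v^+=-2.8333  a^+=-0.7812
step 8: x_pred=-9.7395  r=11.7995  x^+=-4.3471  v^+=-2.3552  a^+=-0.0636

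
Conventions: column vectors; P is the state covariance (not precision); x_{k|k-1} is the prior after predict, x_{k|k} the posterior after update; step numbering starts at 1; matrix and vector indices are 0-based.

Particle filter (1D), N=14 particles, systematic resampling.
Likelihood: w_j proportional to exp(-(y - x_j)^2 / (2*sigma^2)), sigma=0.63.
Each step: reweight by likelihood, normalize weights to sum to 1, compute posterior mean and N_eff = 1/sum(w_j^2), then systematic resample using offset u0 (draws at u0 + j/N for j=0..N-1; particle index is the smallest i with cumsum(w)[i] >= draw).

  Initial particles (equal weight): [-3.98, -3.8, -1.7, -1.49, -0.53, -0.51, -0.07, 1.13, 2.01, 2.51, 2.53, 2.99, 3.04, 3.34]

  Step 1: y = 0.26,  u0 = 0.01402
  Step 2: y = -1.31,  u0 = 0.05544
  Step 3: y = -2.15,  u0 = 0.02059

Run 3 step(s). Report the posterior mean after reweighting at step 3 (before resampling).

step 1: w=[0.0000, 0.0000, 0.0035, 0.0094, 0.2034, 0.2115, 0.3892, 0.1720, 0.0094, 0.0008, 0.0007, 0.0000, 0.0000, 0.0000]  mean=-0.0458  Neff=3.7403  idx=[4, 4, 4, 5, 5, 5, 6, 6, 6, 6, 6, 6, 7, 7]
step 2: w=[0.1291, 0.1291, 0.1291, 0.1241, 0.1241, 0.1241, 0.0400, 0.0400, 0.0400, 0.0400, 0.0400, 0.0400, 0.0002, 0.0002]  mean=-0.4115  Neff=9.4534  idx=[0, 0, 1, 2, 2, 3, 3, 4, 4, 5, 6, 8, 9, 11]
step 3: w=[0.0993, 0.0993, 0.0993, 0.0993, 0.0993, 0.0914, 0.0914, 0.0914, 0.0914, 0.0914, 0.0116, 0.0116, 0.0116, 0.0116]  mean=-0.4995  Neff=10.9163  idx=[0, 0, 1, 2, 3, 3, 4, 5, 6, 6, 7, 8, 9, 9]

post_mean = -0.4995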